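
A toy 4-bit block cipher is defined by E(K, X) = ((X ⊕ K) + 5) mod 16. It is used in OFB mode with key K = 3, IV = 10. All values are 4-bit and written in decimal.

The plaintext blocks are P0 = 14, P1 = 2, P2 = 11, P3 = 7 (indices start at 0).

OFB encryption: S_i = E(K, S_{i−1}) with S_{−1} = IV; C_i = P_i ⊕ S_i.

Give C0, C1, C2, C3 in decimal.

C0: S = E(K, 10) = 14; 14 ⊕ 14 = 0.
C1: S = E(K, 14) = 2; 2 ⊕ 2 = 0.
C2: S = E(K, 2) = 6; 11 ⊕ 6 = 13.
C3: S = E(K, 6) = 10; 7 ⊕ 10 = 13.

C0 = 0, C1 = 0, C2 = 13, C3 = 13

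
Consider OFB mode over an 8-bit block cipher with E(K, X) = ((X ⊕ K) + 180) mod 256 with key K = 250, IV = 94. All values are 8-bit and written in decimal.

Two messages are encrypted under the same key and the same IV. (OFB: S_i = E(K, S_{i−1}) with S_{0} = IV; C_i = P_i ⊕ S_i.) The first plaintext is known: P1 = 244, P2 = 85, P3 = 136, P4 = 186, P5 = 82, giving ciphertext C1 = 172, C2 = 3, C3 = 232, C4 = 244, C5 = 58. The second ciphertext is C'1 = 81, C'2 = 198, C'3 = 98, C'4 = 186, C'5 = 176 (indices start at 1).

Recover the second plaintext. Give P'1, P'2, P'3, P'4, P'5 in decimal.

In OFB with a reused IV, both messages share the same keystream S_i, so C_i ⊕ C'_i = P_i ⊕ P'_i and thus P'_i = P_i ⊕ C_i ⊕ C'_i.
P'1: 244 ⊕ 172 ⊕ 81 = 9.
P'2: 85 ⊕ 3 ⊕ 198 = 144.
P'3: 136 ⊕ 232 ⊕ 98 = 2.
P'4: 186 ⊕ 244 ⊕ 186 = 244.
P'5: 82 ⊕ 58 ⊕ 176 = 216.

P'1 = 9, P'2 = 144, P'3 = 2, P'4 = 244, P'5 = 216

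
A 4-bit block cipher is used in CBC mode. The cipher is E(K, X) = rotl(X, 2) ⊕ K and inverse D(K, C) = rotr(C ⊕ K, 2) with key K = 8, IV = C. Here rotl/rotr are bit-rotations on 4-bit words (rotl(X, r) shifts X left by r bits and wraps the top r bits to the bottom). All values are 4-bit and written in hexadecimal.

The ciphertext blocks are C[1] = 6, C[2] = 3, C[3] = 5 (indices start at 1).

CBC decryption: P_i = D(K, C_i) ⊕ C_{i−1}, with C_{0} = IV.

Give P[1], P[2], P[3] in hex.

P[1] = 7, P[2] = 8, P[3] = 4

P[1]: D(K, 6) = B; B ⊕ C = 7.
P[2]: D(K, 3) = E; E ⊕ 6 = 8.
P[3]: D(K, 5) = 7; 7 ⊕ 3 = 4.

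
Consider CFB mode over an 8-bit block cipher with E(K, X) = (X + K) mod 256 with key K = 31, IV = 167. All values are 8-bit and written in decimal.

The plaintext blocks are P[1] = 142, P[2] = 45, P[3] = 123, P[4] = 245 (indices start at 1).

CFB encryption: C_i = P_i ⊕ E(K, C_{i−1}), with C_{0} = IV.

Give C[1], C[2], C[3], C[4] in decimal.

C[1]: E(K, 167) = 198; 142 ⊕ 198 = 72.
C[2]: E(K, 72) = 103; 45 ⊕ 103 = 74.
C[3]: E(K, 74) = 105; 123 ⊕ 105 = 18.
C[4]: E(K, 18) = 49; 245 ⊕ 49 = 196.

C[1] = 72, C[2] = 74, C[3] = 18, C[4] = 196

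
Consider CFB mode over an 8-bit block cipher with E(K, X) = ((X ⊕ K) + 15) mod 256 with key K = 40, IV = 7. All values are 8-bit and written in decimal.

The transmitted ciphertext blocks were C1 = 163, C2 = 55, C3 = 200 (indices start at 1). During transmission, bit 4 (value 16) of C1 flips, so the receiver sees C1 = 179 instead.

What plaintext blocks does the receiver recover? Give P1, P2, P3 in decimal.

CFB decryption: P_i = C_i ⊕ E(K, C_{i−1}), with C_{0} = IV.
Only C1 changed, to 179. In CFB, a change in C_i flips the same bit in P_i and garbles P_{i+1}. Decrypting the received ciphertext:
P1: E(K, 7) = 62; 179 ⊕ 62 = 141.
P2: E(K, 179) = 170; 55 ⊕ 170 = 157.
P3: E(K, 55) = 46; 200 ⊕ 46 = 230.
Blocks that differ from the original plaintext: P1, P2.

P1 = 141, P2 = 157, P3 = 230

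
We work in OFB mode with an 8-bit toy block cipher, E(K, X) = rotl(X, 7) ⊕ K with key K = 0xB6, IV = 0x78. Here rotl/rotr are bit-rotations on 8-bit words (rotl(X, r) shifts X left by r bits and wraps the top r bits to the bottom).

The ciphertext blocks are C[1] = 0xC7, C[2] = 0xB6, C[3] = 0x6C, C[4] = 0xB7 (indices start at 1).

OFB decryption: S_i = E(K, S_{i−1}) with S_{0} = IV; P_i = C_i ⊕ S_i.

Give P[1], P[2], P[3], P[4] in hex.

P[1]: S = E(K, 0x78) = 0x8A; 0xC7 ⊕ 0x8A = 0x4D.
P[2]: S = E(K, 0x8A) = 0xF3; 0xB6 ⊕ 0xF3 = 0x45.
P[3]: S = E(K, 0xF3) = 0x4F; 0x6C ⊕ 0x4F = 0x23.
P[4]: S = E(K, 0x4F) = 0x11; 0xB7 ⊕ 0x11 = 0xA6.

P[1] = 0x4D, P[2] = 0x45, P[3] = 0x23, P[4] = 0xA6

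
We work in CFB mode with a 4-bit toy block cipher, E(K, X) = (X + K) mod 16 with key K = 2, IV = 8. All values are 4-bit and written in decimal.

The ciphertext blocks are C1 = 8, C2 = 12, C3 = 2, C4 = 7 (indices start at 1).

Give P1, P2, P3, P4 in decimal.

P1 = 2, P2 = 6, P3 = 12, P4 = 3

CFB decryption: P_i = C_i ⊕ E(K, C_{i−1}), with C_{0} = IV.
P1: E(K, 8) = 10; 8 ⊕ 10 = 2.
P2: E(K, 8) = 10; 12 ⊕ 10 = 6.
P3: E(K, 12) = 14; 2 ⊕ 14 = 12.
P4: E(K, 2) = 4; 7 ⊕ 4 = 3.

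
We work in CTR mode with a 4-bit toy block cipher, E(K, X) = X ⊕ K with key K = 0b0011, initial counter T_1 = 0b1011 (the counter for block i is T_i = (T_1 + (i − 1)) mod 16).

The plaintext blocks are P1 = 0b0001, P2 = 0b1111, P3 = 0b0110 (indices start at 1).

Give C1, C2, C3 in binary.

C1 = 0b1001, C2 = 0b0000, C3 = 0b1000

CTR encryption: S_i = E(K, T_i) where T_i is the counter for block i; C_i = P_i ⊕ S_i.
C1: T = 0b1011, S = E(K, T) = 0b1000; 0b0001 ⊕ 0b1000 = 0b1001.
C2: T = 0b1100, S = E(K, T) = 0b1111; 0b1111 ⊕ 0b1111 = 0b0000.
C3: T = 0b1101, S = E(K, T) = 0b1110; 0b0110 ⊕ 0b1110 = 0b1000.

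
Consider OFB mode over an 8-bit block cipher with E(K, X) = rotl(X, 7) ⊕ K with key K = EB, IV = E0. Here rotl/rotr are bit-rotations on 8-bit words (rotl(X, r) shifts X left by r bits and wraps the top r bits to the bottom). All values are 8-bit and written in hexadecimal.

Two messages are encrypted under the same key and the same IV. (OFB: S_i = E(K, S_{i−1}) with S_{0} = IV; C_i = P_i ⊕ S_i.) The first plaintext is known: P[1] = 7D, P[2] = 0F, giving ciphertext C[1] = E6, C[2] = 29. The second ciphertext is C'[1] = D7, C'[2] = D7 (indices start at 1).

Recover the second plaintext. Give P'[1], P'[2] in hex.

In OFB with a reused IV, both messages share the same keystream S_i, so C_i ⊕ C'_i = P_i ⊕ P'_i and thus P'_i = P_i ⊕ C_i ⊕ C'_i.
P'[1]: 7D ⊕ E6 ⊕ D7 = 4C.
P'[2]: 0F ⊕ 29 ⊕ D7 = F1.

P'[1] = 4C, P'[2] = F1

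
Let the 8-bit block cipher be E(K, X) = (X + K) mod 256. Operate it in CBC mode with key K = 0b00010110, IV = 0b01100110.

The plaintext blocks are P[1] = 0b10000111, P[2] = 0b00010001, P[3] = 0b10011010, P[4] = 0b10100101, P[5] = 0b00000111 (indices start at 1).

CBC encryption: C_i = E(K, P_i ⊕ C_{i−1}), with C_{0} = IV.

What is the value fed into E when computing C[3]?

0b01100110

C[1]: P[1] ⊕ 0b01100110 = 0b11100001; E(K, 0b11100001) = 0b11110111.
C[2]: P[2] ⊕ 0b11110111 = 0b11100110; E(K, 0b11100110) = 0b11111100.
C[3]: P[3] ⊕ 0b11111100 = 0b01100110; E(K, 0b01100110) = 0b01111100.
So the input to E for block [3] is 0b01100110.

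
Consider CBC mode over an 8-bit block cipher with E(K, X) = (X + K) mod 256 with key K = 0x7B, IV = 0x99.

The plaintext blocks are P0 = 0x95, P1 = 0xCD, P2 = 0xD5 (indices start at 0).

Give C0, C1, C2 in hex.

CBC encryption: C_i = E(K, P_i ⊕ C_{i−1}), with C_{−1} = IV.
C0: P0 ⊕ 0x99 = 0x0C; E(K, 0x0C) = 0x87.
C1: P1 ⊕ 0x87 = 0x4A; E(K, 0x4A) = 0xC5.
C2: P2 ⊕ 0xC5 = 0x10; E(K, 0x10) = 0x8B.

C0 = 0x87, C1 = 0xC5, C2 = 0x8B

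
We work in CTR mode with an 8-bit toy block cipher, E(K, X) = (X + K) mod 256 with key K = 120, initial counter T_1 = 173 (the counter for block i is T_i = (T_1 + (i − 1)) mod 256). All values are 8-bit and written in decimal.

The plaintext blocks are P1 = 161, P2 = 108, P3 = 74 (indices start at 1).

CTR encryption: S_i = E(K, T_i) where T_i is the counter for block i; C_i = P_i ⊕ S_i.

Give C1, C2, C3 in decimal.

C1 = 132, C2 = 74, C3 = 109

C1: T = 173, S = E(K, T) = 37; 161 ⊕ 37 = 132.
C2: T = 174, S = E(K, T) = 38; 108 ⊕ 38 = 74.
C3: T = 175, S = E(K, T) = 39; 74 ⊕ 39 = 109.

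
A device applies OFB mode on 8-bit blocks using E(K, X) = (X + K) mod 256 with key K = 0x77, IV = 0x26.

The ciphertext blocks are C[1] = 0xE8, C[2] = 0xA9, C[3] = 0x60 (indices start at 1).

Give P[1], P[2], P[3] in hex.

OFB decryption: S_i = E(K, S_{i−1}) with S_{0} = IV; P_i = C_i ⊕ S_i.
P[1]: S = E(K, 0x26) = 0x9D; 0xE8 ⊕ 0x9D = 0x75.
P[2]: S = E(K, 0x9D) = 0x14; 0xA9 ⊕ 0x14 = 0xBD.
P[3]: S = E(K, 0x14) = 0x8B; 0x60 ⊕ 0x8B = 0xEB.

P[1] = 0x75, P[2] = 0xBD, P[3] = 0xEB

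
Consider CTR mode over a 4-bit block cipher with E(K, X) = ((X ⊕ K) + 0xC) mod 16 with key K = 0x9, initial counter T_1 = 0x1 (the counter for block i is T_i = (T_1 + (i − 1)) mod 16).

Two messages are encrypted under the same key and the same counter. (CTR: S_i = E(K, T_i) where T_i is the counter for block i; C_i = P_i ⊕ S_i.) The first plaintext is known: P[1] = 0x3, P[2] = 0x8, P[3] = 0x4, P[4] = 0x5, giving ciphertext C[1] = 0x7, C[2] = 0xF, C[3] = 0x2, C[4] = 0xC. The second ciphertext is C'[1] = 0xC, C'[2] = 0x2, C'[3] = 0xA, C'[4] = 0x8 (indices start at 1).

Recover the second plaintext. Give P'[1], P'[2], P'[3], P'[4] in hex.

In CTR with a reused counter, both messages share the same keystream S_i, so C_i ⊕ C'_i = P_i ⊕ P'_i and thus P'_i = P_i ⊕ C_i ⊕ C'_i.
P'[1]: 0x3 ⊕ 0x7 ⊕ 0xC = 0x8.
P'[2]: 0x8 ⊕ 0xF ⊕ 0x2 = 0x5.
P'[3]: 0x4 ⊕ 0x2 ⊕ 0xA = 0xC.
P'[4]: 0x5 ⊕ 0xC ⊕ 0x8 = 0x1.

P'[1] = 0x8, P'[2] = 0x5, P'[3] = 0xC, P'[4] = 0x1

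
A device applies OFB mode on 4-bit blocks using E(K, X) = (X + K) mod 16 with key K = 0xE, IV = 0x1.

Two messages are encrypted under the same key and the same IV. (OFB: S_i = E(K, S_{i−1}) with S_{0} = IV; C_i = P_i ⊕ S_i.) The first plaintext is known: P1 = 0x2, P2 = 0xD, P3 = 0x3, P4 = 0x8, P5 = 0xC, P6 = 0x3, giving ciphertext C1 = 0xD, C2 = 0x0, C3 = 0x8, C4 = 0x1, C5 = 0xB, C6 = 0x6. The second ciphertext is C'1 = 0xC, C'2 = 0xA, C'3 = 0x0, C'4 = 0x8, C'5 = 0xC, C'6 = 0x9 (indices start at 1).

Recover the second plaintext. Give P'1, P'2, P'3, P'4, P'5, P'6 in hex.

In OFB with a reused IV, both messages share the same keystream S_i, so C_i ⊕ C'_i = P_i ⊕ P'_i and thus P'_i = P_i ⊕ C_i ⊕ C'_i.
P'1: 0x2 ⊕ 0xD ⊕ 0xC = 0x3.
P'2: 0xD ⊕ 0x0 ⊕ 0xA = 0x7.
P'3: 0x3 ⊕ 0x8 ⊕ 0x0 = 0xB.
P'4: 0x8 ⊕ 0x1 ⊕ 0x8 = 0x1.
P'5: 0xC ⊕ 0xB ⊕ 0xC = 0xB.
P'6: 0x3 ⊕ 0x6 ⊕ 0x9 = 0xC.

P'1 = 0x3, P'2 = 0x7, P'3 = 0xB, P'4 = 0x1, P'5 = 0xB, P'6 = 0xC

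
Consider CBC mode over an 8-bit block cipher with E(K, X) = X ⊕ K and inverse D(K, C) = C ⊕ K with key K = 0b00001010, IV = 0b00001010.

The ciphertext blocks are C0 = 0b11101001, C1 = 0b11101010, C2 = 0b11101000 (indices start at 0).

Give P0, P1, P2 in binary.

CBC decryption: P_i = D(K, C_i) ⊕ C_{i−1}, with C_{−1} = IV.
P0: D(K, 0b11101001) = 0b11100011; 0b11100011 ⊕ 0b00001010 = 0b11101001.
P1: D(K, 0b11101010) = 0b11100000; 0b11100000 ⊕ 0b11101001 = 0b00001001.
P2: D(K, 0b11101000) = 0b11100010; 0b11100010 ⊕ 0b11101010 = 0b00001000.

P0 = 0b11101001, P1 = 0b00001001, P2 = 0b00001000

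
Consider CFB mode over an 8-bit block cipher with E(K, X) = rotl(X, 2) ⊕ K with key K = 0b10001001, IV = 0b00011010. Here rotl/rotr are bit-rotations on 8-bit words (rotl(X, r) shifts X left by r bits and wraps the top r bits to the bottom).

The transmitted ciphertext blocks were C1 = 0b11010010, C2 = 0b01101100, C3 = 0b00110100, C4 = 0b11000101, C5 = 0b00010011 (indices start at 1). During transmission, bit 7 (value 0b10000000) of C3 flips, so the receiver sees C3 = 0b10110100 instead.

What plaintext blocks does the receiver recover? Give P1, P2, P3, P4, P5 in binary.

CFB decryption: P_i = C_i ⊕ E(K, C_{i−1}), with C_{0} = IV.
Only C3 changed, to 0b10110100. In CFB, a change in C_i flips the same bit in P_i and garbles P_{i+1}. Decrypting the received ciphertext:
P1: E(K, 0b00011010) = 0b11100001; 0b11010010 ⊕ 0b11100001 = 0b00110011.
P2: E(K, 0b11010010) = 0b11000010; 0b01101100 ⊕ 0b11000010 = 0b10101110.
P3: E(K, 0b01101100) = 0b00111000; 0b10110100 ⊕ 0b00111000 = 0b10001100.
P4: E(K, 0b10110100) = 0b01011011; 0b11000101 ⊕ 0b01011011 = 0b10011110.
P5: E(K, 0b11000101) = 0b10011110; 0b00010011 ⊕ 0b10011110 = 0b10001101.
Blocks that differ from the original plaintext: P3, P4.

P1 = 0b00110011, P2 = 0b10101110, P3 = 0b10001100, P4 = 0b10011110, P5 = 0b10001101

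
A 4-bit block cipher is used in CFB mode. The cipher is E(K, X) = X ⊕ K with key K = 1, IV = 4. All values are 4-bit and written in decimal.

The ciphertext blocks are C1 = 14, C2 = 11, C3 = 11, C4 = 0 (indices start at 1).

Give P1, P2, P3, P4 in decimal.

P1 = 11, P2 = 4, P3 = 1, P4 = 10

CFB decryption: P_i = C_i ⊕ E(K, C_{i−1}), with C_{0} = IV.
P1: E(K, 4) = 5; 14 ⊕ 5 = 11.
P2: E(K, 14) = 15; 11 ⊕ 15 = 4.
P3: E(K, 11) = 10; 11 ⊕ 10 = 1.
P4: E(K, 11) = 10; 0 ⊕ 10 = 10.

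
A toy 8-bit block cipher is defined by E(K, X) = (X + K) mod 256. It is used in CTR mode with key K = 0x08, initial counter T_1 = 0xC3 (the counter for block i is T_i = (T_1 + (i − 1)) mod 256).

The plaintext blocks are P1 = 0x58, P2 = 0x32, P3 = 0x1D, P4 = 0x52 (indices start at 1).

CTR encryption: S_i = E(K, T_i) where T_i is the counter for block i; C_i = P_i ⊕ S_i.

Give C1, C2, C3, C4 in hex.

C1 = 0x93, C2 = 0xFE, C3 = 0xD0, C4 = 0x9C

C1: T = 0xC3, S = E(K, T) = 0xCB; 0x58 ⊕ 0xCB = 0x93.
C2: T = 0xC4, S = E(K, T) = 0xCC; 0x32 ⊕ 0xCC = 0xFE.
C3: T = 0xC5, S = E(K, T) = 0xCD; 0x1D ⊕ 0xCD = 0xD0.
C4: T = 0xC6, S = E(K, T) = 0xCE; 0x52 ⊕ 0xCE = 0x9C.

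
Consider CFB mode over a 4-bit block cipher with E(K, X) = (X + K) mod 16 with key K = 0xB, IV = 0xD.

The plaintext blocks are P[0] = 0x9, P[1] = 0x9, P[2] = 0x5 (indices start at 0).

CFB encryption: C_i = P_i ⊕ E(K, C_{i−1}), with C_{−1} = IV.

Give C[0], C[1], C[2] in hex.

C[0]: E(K, 0xD) = 0x8; 0x9 ⊕ 0x8 = 0x1.
C[1]: E(K, 0x1) = 0xC; 0x9 ⊕ 0xC = 0x5.
C[2]: E(K, 0x5) = 0x0; 0x5 ⊕ 0x0 = 0x5.

C[0] = 0x1, C[1] = 0x5, C[2] = 0x5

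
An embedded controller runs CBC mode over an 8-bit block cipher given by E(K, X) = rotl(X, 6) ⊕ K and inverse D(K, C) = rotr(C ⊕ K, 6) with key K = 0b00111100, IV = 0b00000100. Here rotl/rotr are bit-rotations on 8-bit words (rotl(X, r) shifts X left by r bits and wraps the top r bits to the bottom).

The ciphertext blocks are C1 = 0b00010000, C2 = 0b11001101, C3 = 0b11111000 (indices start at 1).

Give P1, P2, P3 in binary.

CBC decryption: P_i = D(K, C_i) ⊕ C_{i−1}, with C_{0} = IV.
P1: D(K, 0b00010000) = 0b10110000; 0b10110000 ⊕ 0b00000100 = 0b10110100.
P2: D(K, 0b11001101) = 0b11000111; 0b11000111 ⊕ 0b00010000 = 0b11010111.
P3: D(K, 0b11111000) = 0b00010011; 0b00010011 ⊕ 0b11001101 = 0b11011110.

P1 = 0b10110100, P2 = 0b11010111, P3 = 0b11011110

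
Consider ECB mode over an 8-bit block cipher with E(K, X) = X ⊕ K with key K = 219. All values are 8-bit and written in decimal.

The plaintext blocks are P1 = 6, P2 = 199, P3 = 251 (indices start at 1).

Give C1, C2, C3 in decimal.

ECB encryption: C_i = E(K, P_i).
C1: E(K, 6) = 221.
C2: E(K, 199) = 28.
C3: E(K, 251) = 32.

C1 = 221, C2 = 28, C3 = 32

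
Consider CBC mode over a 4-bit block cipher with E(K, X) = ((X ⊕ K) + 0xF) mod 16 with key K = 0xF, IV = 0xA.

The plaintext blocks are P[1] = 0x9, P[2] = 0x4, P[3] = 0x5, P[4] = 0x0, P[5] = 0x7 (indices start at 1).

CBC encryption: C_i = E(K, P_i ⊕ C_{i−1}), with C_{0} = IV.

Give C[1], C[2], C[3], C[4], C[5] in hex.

C[1]: P[1] ⊕ 0xA = 0x3; E(K, 0x3) = 0xB.
C[2]: P[2] ⊕ 0xB = 0xF; E(K, 0xF) = 0xF.
C[3]: P[3] ⊕ 0xF = 0xA; E(K, 0xA) = 0x4.
C[4]: P[4] ⊕ 0x4 = 0x4; E(K, 0x4) = 0xA.
C[5]: P[5] ⊕ 0xA = 0xD; E(K, 0xD) = 0x1.

C[1] = 0xB, C[2] = 0xF, C[3] = 0x4, C[4] = 0xA, C[5] = 0x1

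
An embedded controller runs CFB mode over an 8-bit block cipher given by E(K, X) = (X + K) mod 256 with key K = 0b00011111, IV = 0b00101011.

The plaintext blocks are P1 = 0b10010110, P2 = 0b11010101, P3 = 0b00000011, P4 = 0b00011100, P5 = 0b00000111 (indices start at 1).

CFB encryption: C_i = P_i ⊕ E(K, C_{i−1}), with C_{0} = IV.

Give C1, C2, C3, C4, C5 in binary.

C1 = 0b11011100, C2 = 0b00101110, C3 = 0b01001110, C4 = 0b01110001, C5 = 0b10010111

C1: E(K, 0b00101011) = 0b01001010; 0b10010110 ⊕ 0b01001010 = 0b11011100.
C2: E(K, 0b11011100) = 0b11111011; 0b11010101 ⊕ 0b11111011 = 0b00101110.
C3: E(K, 0b00101110) = 0b01001101; 0b00000011 ⊕ 0b01001101 = 0b01001110.
C4: E(K, 0b01001110) = 0b01101101; 0b00011100 ⊕ 0b01101101 = 0b01110001.
C5: E(K, 0b01110001) = 0b10010000; 0b00000111 ⊕ 0b10010000 = 0b10010111.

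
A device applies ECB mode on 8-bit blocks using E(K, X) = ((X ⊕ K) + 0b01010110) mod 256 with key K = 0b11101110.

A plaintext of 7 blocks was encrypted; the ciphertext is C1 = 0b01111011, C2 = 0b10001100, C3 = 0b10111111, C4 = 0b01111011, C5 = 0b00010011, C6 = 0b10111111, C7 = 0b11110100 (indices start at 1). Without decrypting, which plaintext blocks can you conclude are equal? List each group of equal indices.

ECB encrypts each block independently with the same key, so equal ciphertext blocks imply equal plaintext blocks.
C1 = C4 = 0b01111011, so P1 = P4.
C3 = C6 = 0b10111111, so P3 = P6.

P1 = P4; P3 = P6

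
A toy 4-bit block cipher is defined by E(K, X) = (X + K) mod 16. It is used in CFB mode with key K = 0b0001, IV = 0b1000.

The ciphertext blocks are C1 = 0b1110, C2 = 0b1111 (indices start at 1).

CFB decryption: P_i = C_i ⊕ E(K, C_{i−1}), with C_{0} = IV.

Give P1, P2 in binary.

P1 = 0b0111, P2 = 0b0000

P1: E(K, 0b1000) = 0b1001; 0b1110 ⊕ 0b1001 = 0b0111.
P2: E(K, 0b1110) = 0b1111; 0b1111 ⊕ 0b1111 = 0b0000.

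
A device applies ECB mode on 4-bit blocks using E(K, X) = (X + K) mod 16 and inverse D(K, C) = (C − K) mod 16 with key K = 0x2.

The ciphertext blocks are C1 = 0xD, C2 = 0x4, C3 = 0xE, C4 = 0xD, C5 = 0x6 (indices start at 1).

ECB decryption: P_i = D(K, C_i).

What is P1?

P1 = 0xB

P1: D(K, 0xD) = 0xB.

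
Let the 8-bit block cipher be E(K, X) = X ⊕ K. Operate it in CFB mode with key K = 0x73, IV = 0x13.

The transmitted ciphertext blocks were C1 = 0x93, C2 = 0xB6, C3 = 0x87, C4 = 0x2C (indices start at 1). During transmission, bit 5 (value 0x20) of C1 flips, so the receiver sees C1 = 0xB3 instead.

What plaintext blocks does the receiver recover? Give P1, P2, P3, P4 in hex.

CFB decryption: P_i = C_i ⊕ E(K, C_{i−1}), with C_{0} = IV.
Only C1 changed, to 0xB3. In CFB, a change in C_i flips the same bit in P_i and garbles P_{i+1}. Decrypting the received ciphertext:
P1: E(K, 0x13) = 0x60; 0xB3 ⊕ 0x60 = 0xD3.
P2: E(K, 0xB3) = 0xC0; 0xB6 ⊕ 0xC0 = 0x76.
P3: E(K, 0xB6) = 0xC5; 0x87 ⊕ 0xC5 = 0x42.
P4: E(K, 0x87) = 0xF4; 0x2C ⊕ 0xF4 = 0xD8.
Blocks that differ from the original plaintext: P1, P2.

P1 = 0xD3, P2 = 0x76, P3 = 0x42, P4 = 0xD8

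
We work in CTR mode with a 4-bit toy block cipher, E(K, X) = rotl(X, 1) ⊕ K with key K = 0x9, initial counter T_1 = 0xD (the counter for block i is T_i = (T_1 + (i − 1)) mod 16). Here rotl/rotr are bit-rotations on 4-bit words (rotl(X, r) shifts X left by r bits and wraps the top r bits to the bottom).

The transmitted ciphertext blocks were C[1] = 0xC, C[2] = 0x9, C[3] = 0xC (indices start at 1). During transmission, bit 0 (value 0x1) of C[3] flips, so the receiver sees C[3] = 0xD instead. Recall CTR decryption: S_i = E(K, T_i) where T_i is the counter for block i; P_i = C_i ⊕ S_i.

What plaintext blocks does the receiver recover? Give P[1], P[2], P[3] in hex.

P[1] = 0xE, P[2] = 0xD, P[3] = 0xB

Only C[3] changed, to 0xD. In CTR, a change in C_i flips the same bit in P_i only; the keystream is unaffected. Decrypting the received ciphertext:
P[1]: T = 0xD, S = E(K, T) = 0x2; 0xC ⊕ 0x2 = 0xE.
P[2]: T = 0xE, S = E(K, T) = 0x4; 0x9 ⊕ 0x4 = 0xD.
P[3]: T = 0xF, S = E(K, T) = 0x6; 0xD ⊕ 0x6 = 0xB.
Blocks that differ from the original plaintext: P[3].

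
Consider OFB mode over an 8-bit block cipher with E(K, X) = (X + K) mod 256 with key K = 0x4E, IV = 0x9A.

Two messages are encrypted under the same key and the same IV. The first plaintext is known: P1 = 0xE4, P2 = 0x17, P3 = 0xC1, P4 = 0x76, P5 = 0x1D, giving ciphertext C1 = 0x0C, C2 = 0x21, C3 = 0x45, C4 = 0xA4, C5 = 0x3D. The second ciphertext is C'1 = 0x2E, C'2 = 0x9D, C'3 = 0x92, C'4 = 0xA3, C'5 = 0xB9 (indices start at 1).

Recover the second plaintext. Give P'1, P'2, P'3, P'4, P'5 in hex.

P'1 = 0xC6, P'2 = 0xAB, P'3 = 0x16, P'4 = 0x71, P'5 = 0x99

In OFB with a reused IV, both messages share the same keystream S_i, so C_i ⊕ C'_i = P_i ⊕ P'_i and thus P'_i = P_i ⊕ C_i ⊕ C'_i.
P'1: 0xE4 ⊕ 0x0C ⊕ 0x2E = 0xC6.
P'2: 0x17 ⊕ 0x21 ⊕ 0x9D = 0xAB.
P'3: 0xC1 ⊕ 0x45 ⊕ 0x92 = 0x16.
P'4: 0x76 ⊕ 0xA4 ⊕ 0xA3 = 0x71.
P'5: 0x1D ⊕ 0x3D ⊕ 0xB9 = 0x99.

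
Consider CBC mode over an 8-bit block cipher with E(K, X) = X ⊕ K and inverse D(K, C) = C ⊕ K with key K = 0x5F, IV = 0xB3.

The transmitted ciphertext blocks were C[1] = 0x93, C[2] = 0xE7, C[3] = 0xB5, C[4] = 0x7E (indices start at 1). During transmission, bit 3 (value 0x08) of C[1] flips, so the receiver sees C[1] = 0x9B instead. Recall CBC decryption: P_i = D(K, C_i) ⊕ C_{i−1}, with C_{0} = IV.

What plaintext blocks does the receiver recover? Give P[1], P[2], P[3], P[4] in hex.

Only C[1] changed, to 0x9B. In CBC, a change in C_i garbles P_i and flips the same bit in P_{i+1}. Decrypting the received ciphertext:
P[1]: D(K, 0x9B) = 0xC4; 0xC4 ⊕ 0xB3 = 0x77.
P[2]: D(K, 0xE7) = 0xB8; 0xB8 ⊕ 0x9B = 0x23.
P[3]: D(K, 0xB5) = 0xEA; 0xEA ⊕ 0xE7 = 0x0D.
P[4]: D(K, 0x7E) = 0x21; 0x21 ⊕ 0xB5 = 0x94.
Blocks that differ from the original plaintext: P[1], P[2].

P[1] = 0x77, P[2] = 0x23, P[3] = 0x0D, P[4] = 0x94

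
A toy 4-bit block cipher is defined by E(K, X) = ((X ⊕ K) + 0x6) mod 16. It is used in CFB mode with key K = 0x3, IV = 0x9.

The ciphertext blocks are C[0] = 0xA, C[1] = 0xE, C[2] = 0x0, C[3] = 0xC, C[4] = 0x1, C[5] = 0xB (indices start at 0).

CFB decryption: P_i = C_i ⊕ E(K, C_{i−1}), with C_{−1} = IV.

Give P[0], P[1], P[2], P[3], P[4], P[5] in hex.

P[0] = 0xA, P[1] = 0x1, P[2] = 0x3, P[3] = 0x5, P[4] = 0x4, P[5] = 0x3

P[0]: E(K, 0x9) = 0x0; 0xA ⊕ 0x0 = 0xA.
P[1]: E(K, 0xA) = 0xF; 0xE ⊕ 0xF = 0x1.
P[2]: E(K, 0xE) = 0x3; 0x0 ⊕ 0x3 = 0x3.
P[3]: E(K, 0x0) = 0x9; 0xC ⊕ 0x9 = 0x5.
P[4]: E(K, 0xC) = 0x5; 0x1 ⊕ 0x5 = 0x4.
P[5]: E(K, 0x1) = 0x8; 0xB ⊕ 0x8 = 0x3.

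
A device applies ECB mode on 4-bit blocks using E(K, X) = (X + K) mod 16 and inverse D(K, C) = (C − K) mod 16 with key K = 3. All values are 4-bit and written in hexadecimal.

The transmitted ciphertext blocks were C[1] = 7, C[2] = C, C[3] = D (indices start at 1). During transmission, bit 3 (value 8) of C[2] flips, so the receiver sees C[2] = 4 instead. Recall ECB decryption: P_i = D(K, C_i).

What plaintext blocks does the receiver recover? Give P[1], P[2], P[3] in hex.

Only C[2] changed, to 4. In ECB, a change in C_i affects only P_i. Decrypting the received ciphertext:
P[1]: D(K, 7) = 4.
P[2]: D(K, 4) = 1.
P[3]: D(K, D) = A.
Blocks that differ from the original plaintext: P[2].

P[1] = 4, P[2] = 1, P[3] = A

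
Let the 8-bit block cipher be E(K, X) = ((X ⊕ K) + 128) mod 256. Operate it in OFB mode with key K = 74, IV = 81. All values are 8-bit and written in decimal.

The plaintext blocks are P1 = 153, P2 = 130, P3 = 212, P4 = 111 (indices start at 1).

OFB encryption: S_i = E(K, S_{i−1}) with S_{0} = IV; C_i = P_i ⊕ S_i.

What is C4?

C4 = 62

C1: S = E(K, 81) = 155; 153 ⊕ 155 = 2.
C2: S = E(K, 155) = 81; 130 ⊕ 81 = 211.
C3: S = E(K, 81) = 155; 212 ⊕ 155 = 79.
C4: S = E(K, 155) = 81; 111 ⊕ 81 = 62.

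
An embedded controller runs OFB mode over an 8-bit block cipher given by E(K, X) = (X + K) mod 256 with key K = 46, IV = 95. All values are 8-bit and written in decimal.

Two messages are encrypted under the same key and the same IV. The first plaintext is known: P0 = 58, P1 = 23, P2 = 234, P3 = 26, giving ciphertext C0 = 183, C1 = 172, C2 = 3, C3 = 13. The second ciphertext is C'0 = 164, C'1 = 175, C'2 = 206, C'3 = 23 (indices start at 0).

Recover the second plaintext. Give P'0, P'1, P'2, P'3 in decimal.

In OFB with a reused IV, both messages share the same keystream S_i, so C_i ⊕ C'_i = P_i ⊕ P'_i and thus P'_i = P_i ⊕ C_i ⊕ C'_i.
P'0: 58 ⊕ 183 ⊕ 164 = 41.
P'1: 23 ⊕ 172 ⊕ 175 = 20.
P'2: 234 ⊕ 3 ⊕ 206 = 39.
P'3: 26 ⊕ 13 ⊕ 23 = 0.

P'0 = 41, P'1 = 20, P'2 = 39, P'3 = 0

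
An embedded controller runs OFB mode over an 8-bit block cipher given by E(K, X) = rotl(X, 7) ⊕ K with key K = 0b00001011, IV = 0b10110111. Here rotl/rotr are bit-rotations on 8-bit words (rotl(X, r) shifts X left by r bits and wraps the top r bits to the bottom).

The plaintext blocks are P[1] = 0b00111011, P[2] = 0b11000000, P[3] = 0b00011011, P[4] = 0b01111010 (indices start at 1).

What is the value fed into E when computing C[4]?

0b10111010

OFB encryption: S_i = E(K, S_{i−1}) with S_{0} = IV; C_i = P_i ⊕ S_i.
C[1]: S = E(K, 0b10110111) = 0b11010000; 0b00111011 ⊕ 0b11010000 = 0b11101011.
C[2]: S = E(K, 0b11010000) = 0b01100011; 0b11000000 ⊕ 0b01100011 = 0b10100011.
C[3]: S = E(K, 0b01100011) = 0b10111010; 0b00011011 ⊕ 0b10111010 = 0b10100001.
C[4]: S = E(K, 0b10111010) = 0b01010110; 0b01111010 ⊕ 0b01010110 = 0b00101100.
So the input to E for block [4] is 0b10111010.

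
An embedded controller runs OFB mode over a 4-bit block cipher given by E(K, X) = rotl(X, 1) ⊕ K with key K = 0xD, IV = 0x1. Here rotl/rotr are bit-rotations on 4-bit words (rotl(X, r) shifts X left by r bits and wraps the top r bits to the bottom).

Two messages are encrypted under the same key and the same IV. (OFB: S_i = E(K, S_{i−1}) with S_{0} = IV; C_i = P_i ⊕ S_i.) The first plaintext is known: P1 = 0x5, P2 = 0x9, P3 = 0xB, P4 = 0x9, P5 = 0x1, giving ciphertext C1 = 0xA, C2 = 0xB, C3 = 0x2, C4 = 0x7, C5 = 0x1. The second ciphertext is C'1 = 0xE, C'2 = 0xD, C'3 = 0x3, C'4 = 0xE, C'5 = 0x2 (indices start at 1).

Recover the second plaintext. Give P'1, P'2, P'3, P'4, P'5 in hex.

P'1 = 0x1, P'2 = 0xF, P'3 = 0xA, P'4 = 0x0, P'5 = 0x2

In OFB with a reused IV, both messages share the same keystream S_i, so C_i ⊕ C'_i = P_i ⊕ P'_i and thus P'_i = P_i ⊕ C_i ⊕ C'_i.
P'1: 0x5 ⊕ 0xA ⊕ 0xE = 0x1.
P'2: 0x9 ⊕ 0xB ⊕ 0xD = 0xF.
P'3: 0xB ⊕ 0x2 ⊕ 0x3 = 0xA.
P'4: 0x9 ⊕ 0x7 ⊕ 0xE = 0x0.
P'5: 0x1 ⊕ 0x1 ⊕ 0x2 = 0x2.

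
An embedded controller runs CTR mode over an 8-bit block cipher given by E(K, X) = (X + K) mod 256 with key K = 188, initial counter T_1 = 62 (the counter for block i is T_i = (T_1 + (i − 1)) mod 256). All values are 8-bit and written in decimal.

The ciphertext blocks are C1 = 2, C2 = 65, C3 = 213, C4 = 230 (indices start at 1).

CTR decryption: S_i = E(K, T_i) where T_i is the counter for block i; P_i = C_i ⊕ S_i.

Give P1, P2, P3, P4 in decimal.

P1 = 248, P2 = 186, P3 = 41, P4 = 27

P1: T = 62, S = E(K, T) = 250; 2 ⊕ 250 = 248.
P2: T = 63, S = E(K, T) = 251; 65 ⊕ 251 = 186.
P3: T = 64, S = E(K, T) = 252; 213 ⊕ 252 = 41.
P4: T = 65, S = E(K, T) = 253; 230 ⊕ 253 = 27.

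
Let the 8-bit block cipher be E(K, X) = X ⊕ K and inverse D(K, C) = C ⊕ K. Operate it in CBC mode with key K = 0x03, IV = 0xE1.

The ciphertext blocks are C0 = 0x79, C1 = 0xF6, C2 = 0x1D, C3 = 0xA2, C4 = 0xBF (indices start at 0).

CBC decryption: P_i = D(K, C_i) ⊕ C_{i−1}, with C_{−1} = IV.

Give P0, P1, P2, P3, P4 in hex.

P0 = 0x9B, P1 = 0x8C, P2 = 0xE8, P3 = 0xBC, P4 = 0x1E

P0: D(K, 0x79) = 0x7A; 0x7A ⊕ 0xE1 = 0x9B.
P1: D(K, 0xF6) = 0xF5; 0xF5 ⊕ 0x79 = 0x8C.
P2: D(K, 0x1D) = 0x1E; 0x1E ⊕ 0xF6 = 0xE8.
P3: D(K, 0xA2) = 0xA1; 0xA1 ⊕ 0x1D = 0xBC.
P4: D(K, 0xBF) = 0xBC; 0xBC ⊕ 0xA2 = 0x1E.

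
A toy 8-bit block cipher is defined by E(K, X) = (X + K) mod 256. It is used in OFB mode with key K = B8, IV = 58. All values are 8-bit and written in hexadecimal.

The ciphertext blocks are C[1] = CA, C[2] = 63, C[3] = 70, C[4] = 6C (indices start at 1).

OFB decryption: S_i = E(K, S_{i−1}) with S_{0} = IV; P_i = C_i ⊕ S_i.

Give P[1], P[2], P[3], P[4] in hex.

P[1] = DA, P[2] = AB, P[3] = F0, P[4] = 54

P[1]: S = E(K, 58) = 10; CA ⊕ 10 = DA.
P[2]: S = E(K, 10) = C8; 63 ⊕ C8 = AB.
P[3]: S = E(K, C8) = 80; 70 ⊕ 80 = F0.
P[4]: S = E(K, 80) = 38; 6C ⊕ 38 = 54.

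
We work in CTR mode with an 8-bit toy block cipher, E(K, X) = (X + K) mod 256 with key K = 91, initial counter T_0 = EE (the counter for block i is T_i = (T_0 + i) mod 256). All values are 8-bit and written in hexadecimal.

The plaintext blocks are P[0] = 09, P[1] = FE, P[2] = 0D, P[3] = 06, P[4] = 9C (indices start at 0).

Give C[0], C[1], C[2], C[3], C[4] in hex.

C[0] = 76, C[1] = 7E, C[2] = 8C, C[3] = 84, C[4] = 1F

CTR encryption: S_i = E(K, T_i) where T_i is the counter for block i; C_i = P_i ⊕ S_i.
C[0]: T = EE, S = E(K, T) = 7F; 09 ⊕ 7F = 76.
C[1]: T = EF, S = E(K, T) = 80; FE ⊕ 80 = 7E.
C[2]: T = F0, S = E(K, T) = 81; 0D ⊕ 81 = 8C.
C[3]: T = F1, S = E(K, T) = 82; 06 ⊕ 82 = 84.
C[4]: T = F2, S = E(K, T) = 83; 9C ⊕ 83 = 1F.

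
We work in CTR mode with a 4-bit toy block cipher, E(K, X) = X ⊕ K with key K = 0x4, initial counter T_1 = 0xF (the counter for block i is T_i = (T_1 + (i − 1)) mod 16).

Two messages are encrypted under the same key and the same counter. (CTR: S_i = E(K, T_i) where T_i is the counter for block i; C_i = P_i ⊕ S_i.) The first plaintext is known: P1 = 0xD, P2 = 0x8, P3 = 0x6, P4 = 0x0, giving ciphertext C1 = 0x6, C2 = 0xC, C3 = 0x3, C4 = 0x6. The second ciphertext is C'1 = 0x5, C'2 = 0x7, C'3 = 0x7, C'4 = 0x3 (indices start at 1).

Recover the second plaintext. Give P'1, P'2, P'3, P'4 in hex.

P'1 = 0xE, P'2 = 0x3, P'3 = 0x2, P'4 = 0x5

In CTR with a reused counter, both messages share the same keystream S_i, so C_i ⊕ C'_i = P_i ⊕ P'_i and thus P'_i = P_i ⊕ C_i ⊕ C'_i.
P'1: 0xD ⊕ 0x6 ⊕ 0x5 = 0xE.
P'2: 0x8 ⊕ 0xC ⊕ 0x7 = 0x3.
P'3: 0x6 ⊕ 0x3 ⊕ 0x7 = 0x2.
P'4: 0x0 ⊕ 0x6 ⊕ 0x3 = 0x5.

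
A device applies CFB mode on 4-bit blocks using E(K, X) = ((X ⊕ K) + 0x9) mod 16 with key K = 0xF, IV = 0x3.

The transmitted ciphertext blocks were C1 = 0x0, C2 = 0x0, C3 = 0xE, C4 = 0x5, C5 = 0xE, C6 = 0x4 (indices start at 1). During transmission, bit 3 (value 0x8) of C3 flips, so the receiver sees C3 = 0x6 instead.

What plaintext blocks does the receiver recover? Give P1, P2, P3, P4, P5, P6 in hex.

CFB decryption: P_i = C_i ⊕ E(K, C_{i−1}), with C_{0} = IV.
Only C3 changed, to 0x6. In CFB, a change in C_i flips the same bit in P_i and garbles P_{i+1}. Decrypting the received ciphertext:
P1: E(K, 0x3) = 0x5; 0x0 ⊕ 0x5 = 0x5.
P2: E(K, 0x0) = 0x8; 0x0 ⊕ 0x8 = 0x8.
P3: E(K, 0x0) = 0x8; 0x6 ⊕ 0x8 = 0xE.
P4: E(K, 0x6) = 0x2; 0x5 ⊕ 0x2 = 0x7.
P5: E(K, 0x5) = 0x3; 0xE ⊕ 0x3 = 0xD.
P6: E(K, 0xE) = 0xA; 0x4 ⊕ 0xA = 0xE.
Blocks that differ from the original plaintext: P3, P4.

P1 = 0x5, P2 = 0x8, P3 = 0xE, P4 = 0x7, P5 = 0xD, P6 = 0xE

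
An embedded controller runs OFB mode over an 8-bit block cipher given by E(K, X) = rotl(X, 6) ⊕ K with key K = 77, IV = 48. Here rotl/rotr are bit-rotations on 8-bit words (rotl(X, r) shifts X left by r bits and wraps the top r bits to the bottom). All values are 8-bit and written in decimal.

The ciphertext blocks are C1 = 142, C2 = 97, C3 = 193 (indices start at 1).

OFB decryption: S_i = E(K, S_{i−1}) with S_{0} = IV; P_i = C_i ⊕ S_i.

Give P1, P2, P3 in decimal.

P1 = 207, P2 = 124, P3 = 203

P1: S = E(K, 48) = 65; 142 ⊕ 65 = 207.
P2: S = E(K, 65) = 29; 97 ⊕ 29 = 124.
P3: S = E(K, 29) = 10; 193 ⊕ 10 = 203.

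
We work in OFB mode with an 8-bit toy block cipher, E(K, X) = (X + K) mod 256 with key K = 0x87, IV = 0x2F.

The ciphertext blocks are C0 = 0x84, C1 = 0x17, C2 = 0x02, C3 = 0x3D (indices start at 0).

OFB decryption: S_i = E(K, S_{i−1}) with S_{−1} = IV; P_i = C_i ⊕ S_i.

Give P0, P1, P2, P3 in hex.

P0 = 0x32, P1 = 0x2A, P2 = 0xC6, P3 = 0x76

P0: S = E(K, 0x2F) = 0xB6; 0x84 ⊕ 0xB6 = 0x32.
P1: S = E(K, 0xB6) = 0x3D; 0x17 ⊕ 0x3D = 0x2A.
P2: S = E(K, 0x3D) = 0xC4; 0x02 ⊕ 0xC4 = 0xC6.
P3: S = E(K, 0xC4) = 0x4B; 0x3D ⊕ 0x4B = 0x76.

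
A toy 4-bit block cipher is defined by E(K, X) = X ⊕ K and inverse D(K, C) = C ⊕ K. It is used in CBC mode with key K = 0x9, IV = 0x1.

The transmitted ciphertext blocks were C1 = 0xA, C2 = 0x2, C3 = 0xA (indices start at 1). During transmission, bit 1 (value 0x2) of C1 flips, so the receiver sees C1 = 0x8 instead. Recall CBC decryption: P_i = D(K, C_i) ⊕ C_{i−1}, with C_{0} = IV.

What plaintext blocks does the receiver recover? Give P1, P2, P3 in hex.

Only C1 changed, to 0x8. In CBC, a change in C_i garbles P_i and flips the same bit in P_{i+1}. Decrypting the received ciphertext:
P1: D(K, 0x8) = 0x1; 0x1 ⊕ 0x1 = 0x0.
P2: D(K, 0x2) = 0xB; 0xB ⊕ 0x8 = 0x3.
P3: D(K, 0xA) = 0x3; 0x3 ⊕ 0x2 = 0x1.
Blocks that differ from the original plaintext: P1, P2.

P1 = 0x0, P2 = 0x3, P3 = 0x1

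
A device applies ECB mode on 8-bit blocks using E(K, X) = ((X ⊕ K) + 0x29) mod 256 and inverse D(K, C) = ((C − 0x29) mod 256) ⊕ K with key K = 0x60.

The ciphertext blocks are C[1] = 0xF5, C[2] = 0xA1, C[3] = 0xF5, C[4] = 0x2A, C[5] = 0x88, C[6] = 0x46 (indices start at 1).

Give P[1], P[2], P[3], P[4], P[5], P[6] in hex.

ECB decryption: P_i = D(K, C_i).
P[1]: D(K, 0xF5) = 0xAC.
P[2]: D(K, 0xA1) = 0x18.
P[3]: D(K, 0xF5) = 0xAC.
P[4]: D(K, 0x2A) = 0x61.
P[5]: D(K, 0x88) = 0x3F.
P[6]: D(K, 0x46) = 0x7D.

P[1] = 0xAC, P[2] = 0x18, P[3] = 0xAC, P[4] = 0x61, P[5] = 0x3F, P[6] = 0x7D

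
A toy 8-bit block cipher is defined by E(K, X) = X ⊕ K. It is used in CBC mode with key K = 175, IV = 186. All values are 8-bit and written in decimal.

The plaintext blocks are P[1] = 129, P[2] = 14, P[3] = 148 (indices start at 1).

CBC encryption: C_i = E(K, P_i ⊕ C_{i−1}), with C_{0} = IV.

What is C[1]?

C[1] = 148

C[1]: P[1] ⊕ 186 = 59; E(K, 59) = 148.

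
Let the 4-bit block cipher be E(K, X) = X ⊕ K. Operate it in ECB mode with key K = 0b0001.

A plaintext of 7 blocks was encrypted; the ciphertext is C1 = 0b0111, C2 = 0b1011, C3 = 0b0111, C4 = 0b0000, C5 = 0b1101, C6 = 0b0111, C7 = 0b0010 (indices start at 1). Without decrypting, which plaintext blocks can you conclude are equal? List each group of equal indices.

ECB encrypts each block independently with the same key, so equal ciphertext blocks imply equal plaintext blocks.
C1 = C3 = C6 = 0b0111, so P1 = P3 = P6.

P1 = P3 = P6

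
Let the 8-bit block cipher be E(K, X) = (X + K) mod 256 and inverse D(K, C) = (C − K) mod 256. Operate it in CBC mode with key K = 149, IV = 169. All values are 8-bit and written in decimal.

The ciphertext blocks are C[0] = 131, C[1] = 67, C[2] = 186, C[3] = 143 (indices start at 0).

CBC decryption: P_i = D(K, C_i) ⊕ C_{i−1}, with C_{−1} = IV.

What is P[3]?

P[3] = 64

P[3]: D(K, 143) = 250; 250 ⊕ 186 = 64.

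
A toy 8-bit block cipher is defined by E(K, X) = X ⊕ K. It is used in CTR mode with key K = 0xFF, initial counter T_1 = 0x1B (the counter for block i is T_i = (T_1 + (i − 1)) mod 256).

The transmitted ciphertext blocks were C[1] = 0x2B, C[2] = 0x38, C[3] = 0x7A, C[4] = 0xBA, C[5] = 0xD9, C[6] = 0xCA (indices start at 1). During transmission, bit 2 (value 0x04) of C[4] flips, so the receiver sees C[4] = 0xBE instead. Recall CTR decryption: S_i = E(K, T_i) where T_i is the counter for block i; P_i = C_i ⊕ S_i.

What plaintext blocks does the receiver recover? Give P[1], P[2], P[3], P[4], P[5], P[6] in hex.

Only C[4] changed, to 0xBE. In CTR, a change in C_i flips the same bit in P_i only; the keystream is unaffected. Decrypting the received ciphertext:
P[1]: T = 0x1B, S = E(K, T) = 0xE4; 0x2B ⊕ 0xE4 = 0xCF.
P[2]: T = 0x1C, S = E(K, T) = 0xE3; 0x38 ⊕ 0xE3 = 0xDB.
P[3]: T = 0x1D, S = E(K, T) = 0xE2; 0x7A ⊕ 0xE2 = 0x98.
P[4]: T = 0x1E, S = E(K, T) = 0xE1; 0xBE ⊕ 0xE1 = 0x5F.
P[5]: T = 0x1F, S = E(K, T) = 0xE0; 0xD9 ⊕ 0xE0 = 0x39.
P[6]: T = 0x20, S = E(K, T) = 0xDF; 0xCA ⊕ 0xDF = 0x15.
Blocks that differ from the original plaintext: P[4].

P[1] = 0xCF, P[2] = 0xDB, P[3] = 0x98, P[4] = 0x5F, P[5] = 0x39, P[6] = 0x15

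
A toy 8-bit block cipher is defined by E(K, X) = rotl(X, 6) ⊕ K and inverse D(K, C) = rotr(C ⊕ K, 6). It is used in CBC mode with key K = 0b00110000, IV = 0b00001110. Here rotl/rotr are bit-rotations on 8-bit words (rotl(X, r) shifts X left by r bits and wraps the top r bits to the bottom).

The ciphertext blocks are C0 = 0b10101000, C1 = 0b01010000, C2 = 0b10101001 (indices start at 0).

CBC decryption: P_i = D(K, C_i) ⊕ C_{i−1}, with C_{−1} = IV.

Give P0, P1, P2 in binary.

P0 = 0b01101100, P1 = 0b00101001, P2 = 0b00110110

P0: D(K, 0b10101000) = 0b01100010; 0b01100010 ⊕ 0b00001110 = 0b01101100.
P1: D(K, 0b01010000) = 0b10000001; 0b10000001 ⊕ 0b10101000 = 0b00101001.
P2: D(K, 0b10101001) = 0b01100110; 0b01100110 ⊕ 0b01010000 = 0b00110110.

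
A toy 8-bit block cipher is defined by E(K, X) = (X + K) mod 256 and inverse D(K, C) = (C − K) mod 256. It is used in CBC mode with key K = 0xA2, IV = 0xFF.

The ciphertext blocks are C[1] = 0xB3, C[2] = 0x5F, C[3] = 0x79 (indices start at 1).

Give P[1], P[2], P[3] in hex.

CBC decryption: P_i = D(K, C_i) ⊕ C_{i−1}, with C_{0} = IV.
P[1]: D(K, 0xB3) = 0x11; 0x11 ⊕ 0xFF = 0xEE.
P[2]: D(K, 0x5F) = 0xBD; 0xBD ⊕ 0xB3 = 0x0E.
P[3]: D(K, 0x79) = 0xD7; 0xD7 ⊕ 0x5F = 0x88.

P[1] = 0xEE, P[2] = 0x0E, P[3] = 0x88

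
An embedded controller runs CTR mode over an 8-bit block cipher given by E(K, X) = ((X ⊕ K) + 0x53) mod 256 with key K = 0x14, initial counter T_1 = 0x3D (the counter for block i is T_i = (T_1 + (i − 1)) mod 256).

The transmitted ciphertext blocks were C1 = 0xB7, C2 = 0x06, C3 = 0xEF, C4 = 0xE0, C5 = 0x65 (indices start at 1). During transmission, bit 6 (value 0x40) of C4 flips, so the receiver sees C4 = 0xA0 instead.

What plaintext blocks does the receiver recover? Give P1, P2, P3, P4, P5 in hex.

CTR decryption: S_i = E(K, T_i) where T_i is the counter for block i; P_i = C_i ⊕ S_i.
Only C4 changed, to 0xA0. In CTR, a change in C_i flips the same bit in P_i only; the keystream is unaffected. Decrypting the received ciphertext:
P1: T = 0x3D, S = E(K, T) = 0x7C; 0xB7 ⊕ 0x7C = 0xCB.
P2: T = 0x3E, S = E(K, T) = 0x7D; 0x06 ⊕ 0x7D = 0x7B.
P3: T = 0x3F, S = E(K, T) = 0x7E; 0xEF ⊕ 0x7E = 0x91.
P4: T = 0x40, S = E(K, T) = 0xA7; 0xA0 ⊕ 0xA7 = 0x07.
P5: T = 0x41, S = E(K, T) = 0xA8; 0x65 ⊕ 0xA8 = 0xCD.
Blocks that differ from the original plaintext: P4.

P1 = 0xCB, P2 = 0x7B, P3 = 0x91, P4 = 0x07, P5 = 0xCD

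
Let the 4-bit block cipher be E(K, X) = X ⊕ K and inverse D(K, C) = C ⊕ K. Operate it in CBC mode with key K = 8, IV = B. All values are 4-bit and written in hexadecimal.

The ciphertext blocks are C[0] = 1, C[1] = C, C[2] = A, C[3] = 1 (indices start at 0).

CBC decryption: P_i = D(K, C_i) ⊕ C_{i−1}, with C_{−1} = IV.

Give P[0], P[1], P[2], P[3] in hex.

P[0]: D(K, 1) = 9; 9 ⊕ B = 2.
P[1]: D(K, C) = 4; 4 ⊕ 1 = 5.
P[2]: D(K, A) = 2; 2 ⊕ C = E.
P[3]: D(K, 1) = 9; 9 ⊕ A = 3.

P[0] = 2, P[1] = 5, P[2] = E, P[3] = 3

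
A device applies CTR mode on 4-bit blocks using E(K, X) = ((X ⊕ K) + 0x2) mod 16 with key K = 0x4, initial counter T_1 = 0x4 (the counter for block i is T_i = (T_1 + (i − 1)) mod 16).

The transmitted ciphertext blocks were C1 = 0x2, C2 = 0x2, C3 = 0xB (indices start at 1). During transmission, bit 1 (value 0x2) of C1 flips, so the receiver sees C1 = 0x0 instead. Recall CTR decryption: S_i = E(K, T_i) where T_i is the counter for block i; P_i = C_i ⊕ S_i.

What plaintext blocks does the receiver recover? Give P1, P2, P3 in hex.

P1 = 0x2, P2 = 0x1, P3 = 0xF

Only C1 changed, to 0x0. In CTR, a change in C_i flips the same bit in P_i only; the keystream is unaffected. Decrypting the received ciphertext:
P1: T = 0x4, S = E(K, T) = 0x2; 0x0 ⊕ 0x2 = 0x2.
P2: T = 0x5, S = E(K, T) = 0x3; 0x2 ⊕ 0x3 = 0x1.
P3: T = 0x6, S = E(K, T) = 0x4; 0xB ⊕ 0x4 = 0xF.
Blocks that differ from the original plaintext: P1.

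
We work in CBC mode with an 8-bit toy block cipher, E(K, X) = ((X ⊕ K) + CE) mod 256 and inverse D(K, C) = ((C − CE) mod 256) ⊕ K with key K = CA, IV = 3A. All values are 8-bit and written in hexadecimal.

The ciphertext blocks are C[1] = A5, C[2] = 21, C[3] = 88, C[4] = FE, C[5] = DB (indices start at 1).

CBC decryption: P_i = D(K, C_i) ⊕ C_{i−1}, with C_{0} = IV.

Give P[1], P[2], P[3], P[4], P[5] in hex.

P[1]: D(K, A5) = 1D; 1D ⊕ 3A = 27.
P[2]: D(K, 21) = 99; 99 ⊕ A5 = 3C.
P[3]: D(K, 88) = 70; 70 ⊕ 21 = 51.
P[4]: D(K, FE) = FA; FA ⊕ 88 = 72.
P[5]: D(K, DB) = C7; C7 ⊕ FE = 39.

P[1] = 27, P[2] = 3C, P[3] = 51, P[4] = 72, P[5] = 39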